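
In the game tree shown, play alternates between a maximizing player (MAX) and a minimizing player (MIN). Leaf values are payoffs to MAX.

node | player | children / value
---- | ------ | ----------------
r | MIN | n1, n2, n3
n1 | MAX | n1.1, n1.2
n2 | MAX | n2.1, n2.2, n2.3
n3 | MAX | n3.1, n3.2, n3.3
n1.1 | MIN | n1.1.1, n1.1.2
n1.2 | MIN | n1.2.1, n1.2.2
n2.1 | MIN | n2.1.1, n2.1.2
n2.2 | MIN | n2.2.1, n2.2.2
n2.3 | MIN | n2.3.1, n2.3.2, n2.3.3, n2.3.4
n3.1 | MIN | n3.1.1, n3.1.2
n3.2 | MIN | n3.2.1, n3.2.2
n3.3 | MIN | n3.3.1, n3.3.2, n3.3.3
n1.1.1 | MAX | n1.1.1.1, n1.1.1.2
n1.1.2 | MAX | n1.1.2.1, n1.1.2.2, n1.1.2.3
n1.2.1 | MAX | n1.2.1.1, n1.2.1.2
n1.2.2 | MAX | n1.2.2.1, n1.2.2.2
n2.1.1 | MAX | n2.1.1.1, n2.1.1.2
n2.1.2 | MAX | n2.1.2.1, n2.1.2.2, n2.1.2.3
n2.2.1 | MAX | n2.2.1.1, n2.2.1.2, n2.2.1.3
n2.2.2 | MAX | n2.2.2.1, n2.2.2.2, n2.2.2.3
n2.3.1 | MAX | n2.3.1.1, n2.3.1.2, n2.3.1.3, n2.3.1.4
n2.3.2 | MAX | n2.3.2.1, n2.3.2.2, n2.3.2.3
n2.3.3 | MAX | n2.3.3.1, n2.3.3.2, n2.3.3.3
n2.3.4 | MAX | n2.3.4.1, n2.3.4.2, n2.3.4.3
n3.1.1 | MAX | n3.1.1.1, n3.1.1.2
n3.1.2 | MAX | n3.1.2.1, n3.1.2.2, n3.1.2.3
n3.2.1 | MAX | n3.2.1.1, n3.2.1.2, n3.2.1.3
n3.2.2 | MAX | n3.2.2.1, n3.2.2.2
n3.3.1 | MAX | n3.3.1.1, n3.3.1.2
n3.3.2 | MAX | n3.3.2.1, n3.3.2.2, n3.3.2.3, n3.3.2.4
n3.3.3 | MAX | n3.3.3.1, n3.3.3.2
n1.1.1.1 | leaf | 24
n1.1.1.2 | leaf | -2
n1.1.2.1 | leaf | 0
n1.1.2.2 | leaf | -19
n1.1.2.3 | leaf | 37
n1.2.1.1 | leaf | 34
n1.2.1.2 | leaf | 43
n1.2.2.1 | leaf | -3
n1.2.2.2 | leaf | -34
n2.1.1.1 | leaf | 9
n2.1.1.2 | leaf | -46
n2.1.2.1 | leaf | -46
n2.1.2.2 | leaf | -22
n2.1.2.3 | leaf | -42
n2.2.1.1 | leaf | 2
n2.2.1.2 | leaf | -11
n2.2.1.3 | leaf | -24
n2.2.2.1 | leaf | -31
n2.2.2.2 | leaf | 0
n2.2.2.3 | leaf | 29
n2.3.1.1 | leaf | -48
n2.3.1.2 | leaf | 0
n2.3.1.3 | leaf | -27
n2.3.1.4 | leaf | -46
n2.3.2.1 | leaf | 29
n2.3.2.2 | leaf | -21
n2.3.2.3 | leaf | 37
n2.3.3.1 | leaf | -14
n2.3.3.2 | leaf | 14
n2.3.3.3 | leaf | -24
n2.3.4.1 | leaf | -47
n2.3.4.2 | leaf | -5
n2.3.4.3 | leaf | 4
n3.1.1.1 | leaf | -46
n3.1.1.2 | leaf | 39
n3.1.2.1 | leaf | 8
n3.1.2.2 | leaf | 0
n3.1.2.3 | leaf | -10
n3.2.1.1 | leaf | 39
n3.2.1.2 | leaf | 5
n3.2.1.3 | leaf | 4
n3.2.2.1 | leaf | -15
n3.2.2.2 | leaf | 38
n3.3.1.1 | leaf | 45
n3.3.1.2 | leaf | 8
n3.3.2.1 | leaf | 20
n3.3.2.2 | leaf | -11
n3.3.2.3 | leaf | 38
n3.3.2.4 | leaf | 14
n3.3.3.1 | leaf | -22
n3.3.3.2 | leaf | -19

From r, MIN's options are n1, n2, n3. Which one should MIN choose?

n1.1.1 (MAX): max(24, -2) = 24
n1.1.2 (MAX): max(0, -19, 37) = 37
n1.1 (MIN): min(24, 37) = 24
n1.2.1 (MAX): max(34, 43) = 43
n1.2.2 (MAX): max(-3, -34) = -3
n1.2 (MIN): min(43, -3) = -3
n1 (MAX): max(24, -3) = 24
n2.1.1 (MAX): max(9, -46) = 9
n2.1.2 (MAX): max(-46, -22, -42) = -22
n2.1 (MIN): min(9, -22) = -22
n2.2.1 (MAX): max(2, -11, -24) = 2
n2.2.2 (MAX): max(-31, 0, 29) = 29
n2.2 (MIN): min(2, 29) = 2
n2.3.1 (MAX): max(-48, 0, -27, -46) = 0
n2.3.2 (MAX): max(29, -21, 37) = 37
n2.3.3 (MAX): max(-14, 14, -24) = 14
n2.3.4 (MAX): max(-47, -5, 4) = 4
n2.3 (MIN): min(0, 37, 14, 4) = 0
n2 (MAX): max(-22, 2, 0) = 2
n3.1.1 (MAX): max(-46, 39) = 39
n3.1.2 (MAX): max(8, 0, -10) = 8
n3.1 (MIN): min(39, 8) = 8
n3.2.1 (MAX): max(39, 5, 4) = 39
n3.2.2 (MAX): max(-15, 38) = 38
n3.2 (MIN): min(39, 38) = 38
n3.3.1 (MAX): max(45, 8) = 45
n3.3.2 (MAX): max(20, -11, 38, 14) = 38
n3.3.3 (MAX): max(-22, -19) = -19
n3.3 (MIN): min(45, 38, -19) = -19
n3 (MAX): max(8, 38, -19) = 38
r (MIN): min(24, 2, 38) = 2
MIN at r wants the lowest of {n1=24, n2=2, n3=38}, so chooses n2.

n2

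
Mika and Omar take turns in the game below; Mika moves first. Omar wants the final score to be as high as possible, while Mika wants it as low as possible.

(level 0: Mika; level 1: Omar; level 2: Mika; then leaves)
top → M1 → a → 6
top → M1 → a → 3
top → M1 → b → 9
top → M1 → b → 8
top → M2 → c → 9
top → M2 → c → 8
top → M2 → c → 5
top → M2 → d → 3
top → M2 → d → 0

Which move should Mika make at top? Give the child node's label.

M2

a (Mika): min(6, 3) = 3
b (Mika): min(9, 8) = 8
M1 (Omar): max(3, 8) = 8
c (Mika): min(9, 8, 5) = 5
d (Mika): min(3, 0) = 0
M2 (Omar): max(5, 0) = 5
top (Mika): min(8, 5) = 5
Mika at top wants the lowest of {M1=8, M2=5}, so chooses M2.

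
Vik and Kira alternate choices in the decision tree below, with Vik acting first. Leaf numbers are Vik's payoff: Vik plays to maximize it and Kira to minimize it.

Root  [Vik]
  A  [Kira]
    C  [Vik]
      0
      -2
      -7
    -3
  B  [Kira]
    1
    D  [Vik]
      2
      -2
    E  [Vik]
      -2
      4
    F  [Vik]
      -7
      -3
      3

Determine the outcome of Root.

C (Vik): max(0, -2, -7) = 0
A (Kira): min(0, -3) = -3
D (Vik): max(2, -2) = 2
E (Vik): max(-2, 4) = 4
F (Vik): max(-7, -3, 3) = 3
B (Kira): min(1, 2, 4, 3) = 1
Root (Vik): max(-3, 1) = 1

1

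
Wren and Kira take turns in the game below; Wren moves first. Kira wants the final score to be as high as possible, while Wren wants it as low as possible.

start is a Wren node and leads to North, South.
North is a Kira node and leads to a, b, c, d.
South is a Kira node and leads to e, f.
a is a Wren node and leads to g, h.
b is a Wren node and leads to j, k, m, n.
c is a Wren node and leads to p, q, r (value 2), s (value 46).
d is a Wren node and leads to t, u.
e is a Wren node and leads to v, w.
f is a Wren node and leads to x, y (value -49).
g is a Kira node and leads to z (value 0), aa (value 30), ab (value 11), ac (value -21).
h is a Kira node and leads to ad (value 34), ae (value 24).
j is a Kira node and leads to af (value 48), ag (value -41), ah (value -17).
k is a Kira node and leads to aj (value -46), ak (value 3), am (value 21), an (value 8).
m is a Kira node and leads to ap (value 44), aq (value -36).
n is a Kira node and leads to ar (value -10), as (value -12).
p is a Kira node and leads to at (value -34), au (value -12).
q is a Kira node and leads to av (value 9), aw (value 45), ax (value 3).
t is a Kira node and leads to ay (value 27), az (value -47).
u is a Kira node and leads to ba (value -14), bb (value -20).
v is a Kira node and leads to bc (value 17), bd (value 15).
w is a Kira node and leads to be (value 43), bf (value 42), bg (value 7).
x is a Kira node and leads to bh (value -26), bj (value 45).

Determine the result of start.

17

g (Kira): max(0, 30, 11, -21) = 30
h (Kira): max(34, 24) = 34
a (Wren): min(30, 34) = 30
j (Kira): max(48, -41, -17) = 48
k (Kira): max(-46, 3, 21, 8) = 21
m (Kira): max(44, -36) = 44
n (Kira): max(-10, -12) = -10
b (Wren): min(48, 21, 44, -10) = -10
p (Kira): max(-34, -12) = -12
q (Kira): max(9, 45, 3) = 45
c (Wren): min(-12, 45, 2, 46) = -12
t (Kira): max(27, -47) = 27
u (Kira): max(-14, -20) = -14
d (Wren): min(27, -14) = -14
North (Kira): max(30, -10, -12, -14) = 30
v (Kira): max(17, 15) = 17
w (Kira): max(43, 42, 7) = 43
e (Wren): min(17, 43) = 17
x (Kira): max(-26, 45) = 45
f (Wren): min(45, -49) = -49
South (Kira): max(17, -49) = 17
start (Wren): min(30, 17) = 17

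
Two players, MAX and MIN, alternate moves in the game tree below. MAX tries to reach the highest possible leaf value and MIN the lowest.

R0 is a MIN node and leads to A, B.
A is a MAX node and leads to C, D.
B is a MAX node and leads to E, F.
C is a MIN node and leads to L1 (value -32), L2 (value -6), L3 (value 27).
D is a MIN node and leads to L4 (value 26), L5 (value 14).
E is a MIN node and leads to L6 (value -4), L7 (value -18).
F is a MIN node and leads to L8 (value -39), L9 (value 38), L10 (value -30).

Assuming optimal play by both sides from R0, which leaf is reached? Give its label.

C (MIN): min(-32, -6, 27) = -32
D (MIN): min(26, 14) = 14
A (MAX): max(-32, 14) = 14
E (MIN): min(-4, -18) = -18
F (MIN): min(-39, 38, -30) = -39
B (MAX): max(-18, -39) = -18
R0 (MIN): min(14, -18) = -18
At R0, MIN picks B (lowest: -18).
At B, MAX picks E (highest: -18).
At E, MIN picks L7 (lowest: -18).
Terminal value -18.

L7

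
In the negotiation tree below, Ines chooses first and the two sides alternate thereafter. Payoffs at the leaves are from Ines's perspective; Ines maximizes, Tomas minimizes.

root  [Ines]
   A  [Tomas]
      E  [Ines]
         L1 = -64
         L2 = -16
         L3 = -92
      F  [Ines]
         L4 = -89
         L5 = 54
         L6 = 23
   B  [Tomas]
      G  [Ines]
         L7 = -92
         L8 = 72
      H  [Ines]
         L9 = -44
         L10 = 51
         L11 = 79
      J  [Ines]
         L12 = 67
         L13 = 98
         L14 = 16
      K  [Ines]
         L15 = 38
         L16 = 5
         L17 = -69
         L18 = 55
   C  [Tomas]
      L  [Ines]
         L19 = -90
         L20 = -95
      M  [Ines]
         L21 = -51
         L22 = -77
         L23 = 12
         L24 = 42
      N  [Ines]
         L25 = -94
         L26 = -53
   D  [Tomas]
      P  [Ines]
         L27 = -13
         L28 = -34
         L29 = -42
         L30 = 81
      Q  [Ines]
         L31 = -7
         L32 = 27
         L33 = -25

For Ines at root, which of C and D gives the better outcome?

D

L (Ines): max(-90, -95) = -90
M (Ines): max(-51, -77, 12, 42) = 42
N (Ines): max(-94, -53) = -53
C (Tomas): min(-90, 42, -53) = -90
P (Ines): max(-13, -34, -42, 81) = 81
Q (Ines): max(-7, 27, -25) = 27
D (Tomas): min(81, 27) = 27
Ines prefers the higher value; C=-90, D=27. D is better since 27 > -90.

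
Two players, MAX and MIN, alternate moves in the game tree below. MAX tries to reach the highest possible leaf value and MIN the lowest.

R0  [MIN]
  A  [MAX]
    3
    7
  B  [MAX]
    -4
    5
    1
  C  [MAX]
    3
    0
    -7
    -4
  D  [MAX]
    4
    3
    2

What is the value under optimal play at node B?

B (MAX): max(-4, 5, 1) = 5

5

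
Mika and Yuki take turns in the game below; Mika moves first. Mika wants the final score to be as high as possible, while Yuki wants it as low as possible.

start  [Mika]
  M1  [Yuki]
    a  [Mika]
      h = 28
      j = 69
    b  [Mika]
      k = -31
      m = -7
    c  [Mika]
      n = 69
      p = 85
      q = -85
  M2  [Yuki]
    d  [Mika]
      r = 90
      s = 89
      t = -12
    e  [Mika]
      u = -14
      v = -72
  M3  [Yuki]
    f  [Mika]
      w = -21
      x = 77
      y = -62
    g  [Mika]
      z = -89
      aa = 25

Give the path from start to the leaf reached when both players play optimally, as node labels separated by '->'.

start -> M3 -> g -> aa

a (Mika): max(28, 69) = 69
b (Mika): max(-31, -7) = -7
c (Mika): max(69, 85, -85) = 85
M1 (Yuki): min(69, -7, 85) = -7
d (Mika): max(90, 89, -12) = 90
e (Mika): max(-14, -72) = -14
M2 (Yuki): min(90, -14) = -14
f (Mika): max(-21, 77, -62) = 77
g (Mika): max(-89, 25) = 25
M3 (Yuki): min(77, 25) = 25
start (Mika): max(-7, -14, 25) = 25
At start, Mika picks M3 (highest: 25).
At M3, Yuki picks g (lowest: 25).
At g, Mika picks aa (highest: 25).
Terminal value 25.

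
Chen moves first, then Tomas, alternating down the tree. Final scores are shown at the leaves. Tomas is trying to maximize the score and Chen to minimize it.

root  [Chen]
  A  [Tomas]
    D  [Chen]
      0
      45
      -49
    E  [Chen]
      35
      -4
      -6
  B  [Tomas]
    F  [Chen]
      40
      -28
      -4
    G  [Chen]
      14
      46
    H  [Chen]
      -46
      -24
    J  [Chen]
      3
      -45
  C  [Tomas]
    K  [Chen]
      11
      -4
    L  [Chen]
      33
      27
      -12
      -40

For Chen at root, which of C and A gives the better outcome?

K (Chen): min(11, -4) = -4
L (Chen): min(33, 27, -12, -40) = -40
C (Tomas): max(-4, -40) = -4
D (Chen): min(0, 45, -49) = -49
E (Chen): min(35, -4, -6) = -6
A (Tomas): max(-49, -6) = -6
Chen prefers the lower value; C=-4, A=-6. A is better since -6 < -4.

A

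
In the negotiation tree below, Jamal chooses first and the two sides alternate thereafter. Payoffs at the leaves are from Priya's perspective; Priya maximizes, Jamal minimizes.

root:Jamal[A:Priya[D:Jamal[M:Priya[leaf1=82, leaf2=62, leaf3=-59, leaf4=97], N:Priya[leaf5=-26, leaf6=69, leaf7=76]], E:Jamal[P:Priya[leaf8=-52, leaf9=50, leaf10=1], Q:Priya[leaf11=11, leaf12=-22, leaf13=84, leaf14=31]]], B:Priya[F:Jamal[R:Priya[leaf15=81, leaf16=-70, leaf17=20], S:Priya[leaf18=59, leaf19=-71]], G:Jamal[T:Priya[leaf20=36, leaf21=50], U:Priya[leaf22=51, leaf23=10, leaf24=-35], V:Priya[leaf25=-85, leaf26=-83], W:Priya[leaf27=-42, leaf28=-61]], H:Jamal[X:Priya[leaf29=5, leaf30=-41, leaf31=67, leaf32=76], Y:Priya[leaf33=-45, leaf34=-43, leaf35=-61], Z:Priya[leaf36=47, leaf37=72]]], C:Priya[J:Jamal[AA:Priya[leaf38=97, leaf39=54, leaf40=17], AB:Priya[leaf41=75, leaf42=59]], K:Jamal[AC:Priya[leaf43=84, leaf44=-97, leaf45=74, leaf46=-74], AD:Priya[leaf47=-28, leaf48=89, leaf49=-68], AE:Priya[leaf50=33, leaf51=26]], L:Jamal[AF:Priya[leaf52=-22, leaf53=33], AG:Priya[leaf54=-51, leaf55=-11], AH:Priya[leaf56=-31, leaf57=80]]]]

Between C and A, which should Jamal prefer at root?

C

AA (Priya): max(97, 54, 17) = 97
AB (Priya): max(75, 59) = 75
J (Jamal): min(97, 75) = 75
AC (Priya): max(84, -97, 74, -74) = 84
AD (Priya): max(-28, 89, -68) = 89
AE (Priya): max(33, 26) = 33
K (Jamal): min(84, 89, 33) = 33
AF (Priya): max(-22, 33) = 33
AG (Priya): max(-51, -11) = -11
AH (Priya): max(-31, 80) = 80
L (Jamal): min(33, -11, 80) = -11
C (Priya): max(75, 33, -11) = 75
M (Priya): max(82, 62, -59, 97) = 97
N (Priya): max(-26, 69, 76) = 76
D (Jamal): min(97, 76) = 76
P (Priya): max(-52, 50, 1) = 50
Q (Priya): max(11, -22, 84, 31) = 84
E (Jamal): min(50, 84) = 50
A (Priya): max(76, 50) = 76
Jamal prefers the lower value; C=75, A=76. C is better since 75 < 76.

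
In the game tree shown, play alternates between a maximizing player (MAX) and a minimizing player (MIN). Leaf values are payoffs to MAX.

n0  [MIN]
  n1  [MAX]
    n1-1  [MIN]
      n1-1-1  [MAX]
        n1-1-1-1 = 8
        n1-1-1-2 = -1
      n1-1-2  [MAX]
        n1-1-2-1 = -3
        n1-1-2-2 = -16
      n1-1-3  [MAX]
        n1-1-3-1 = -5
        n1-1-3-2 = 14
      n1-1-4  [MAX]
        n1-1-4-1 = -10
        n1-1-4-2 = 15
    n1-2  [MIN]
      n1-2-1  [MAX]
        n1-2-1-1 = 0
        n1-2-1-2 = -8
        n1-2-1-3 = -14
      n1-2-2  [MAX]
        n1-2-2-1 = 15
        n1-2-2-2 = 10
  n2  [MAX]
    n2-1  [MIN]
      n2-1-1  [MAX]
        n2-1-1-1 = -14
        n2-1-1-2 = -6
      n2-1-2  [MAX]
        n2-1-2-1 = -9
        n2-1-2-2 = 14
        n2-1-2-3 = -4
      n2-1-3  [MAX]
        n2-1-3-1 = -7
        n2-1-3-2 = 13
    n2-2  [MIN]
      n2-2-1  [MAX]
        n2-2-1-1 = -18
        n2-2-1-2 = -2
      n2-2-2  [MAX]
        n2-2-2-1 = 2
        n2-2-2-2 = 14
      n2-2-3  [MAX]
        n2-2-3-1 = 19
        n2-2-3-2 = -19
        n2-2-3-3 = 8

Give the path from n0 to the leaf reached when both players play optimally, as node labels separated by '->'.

n0 -> n2 -> n2-2 -> n2-2-1 -> n2-2-1-2

n1-1-1 (MAX): max(8, -1) = 8
n1-1-2 (MAX): max(-3, -16) = -3
n1-1-3 (MAX): max(-5, 14) = 14
n1-1-4 (MAX): max(-10, 15) = 15
n1-1 (MIN): min(8, -3, 14, 15) = -3
n1-2-1 (MAX): max(0, -8, -14) = 0
n1-2-2 (MAX): max(15, 10) = 15
n1-2 (MIN): min(0, 15) = 0
n1 (MAX): max(-3, 0) = 0
n2-1-1 (MAX): max(-14, -6) = -6
n2-1-2 (MAX): max(-9, 14, -4) = 14
n2-1-3 (MAX): max(-7, 13) = 13
n2-1 (MIN): min(-6, 14, 13) = -6
n2-2-1 (MAX): max(-18, -2) = -2
n2-2-2 (MAX): max(2, 14) = 14
n2-2-3 (MAX): max(19, -19, 8) = 19
n2-2 (MIN): min(-2, 14, 19) = -2
n2 (MAX): max(-6, -2) = -2
n0 (MIN): min(0, -2) = -2
At n0, MIN picks n2 (lowest: -2).
At n2, MAX picks n2-2 (highest: -2).
At n2-2, MIN picks n2-2-1 (lowest: -2).
At n2-2-1, MAX picks n2-2-1-2 (highest: -2).
Terminal value -2.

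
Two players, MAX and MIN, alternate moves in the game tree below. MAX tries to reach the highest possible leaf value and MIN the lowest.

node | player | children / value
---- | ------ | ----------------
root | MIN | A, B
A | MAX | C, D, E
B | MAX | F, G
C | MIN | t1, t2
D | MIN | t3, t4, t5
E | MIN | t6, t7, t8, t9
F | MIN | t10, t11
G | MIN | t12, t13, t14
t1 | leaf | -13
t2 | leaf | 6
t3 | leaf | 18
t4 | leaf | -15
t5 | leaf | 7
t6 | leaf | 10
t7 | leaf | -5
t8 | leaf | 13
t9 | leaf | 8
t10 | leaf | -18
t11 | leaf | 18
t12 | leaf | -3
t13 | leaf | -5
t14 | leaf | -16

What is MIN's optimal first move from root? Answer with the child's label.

C (MIN): min(-13, 6) = -13
D (MIN): min(18, -15, 7) = -15
E (MIN): min(10, -5, 13, 8) = -5
A (MAX): max(-13, -15, -5) = -5
F (MIN): min(-18, 18) = -18
G (MIN): min(-3, -5, -16) = -16
B (MAX): max(-18, -16) = -16
root (MIN): min(-5, -16) = -16
MIN at root wants the lowest of {A=-5, B=-16}, so chooses B.

B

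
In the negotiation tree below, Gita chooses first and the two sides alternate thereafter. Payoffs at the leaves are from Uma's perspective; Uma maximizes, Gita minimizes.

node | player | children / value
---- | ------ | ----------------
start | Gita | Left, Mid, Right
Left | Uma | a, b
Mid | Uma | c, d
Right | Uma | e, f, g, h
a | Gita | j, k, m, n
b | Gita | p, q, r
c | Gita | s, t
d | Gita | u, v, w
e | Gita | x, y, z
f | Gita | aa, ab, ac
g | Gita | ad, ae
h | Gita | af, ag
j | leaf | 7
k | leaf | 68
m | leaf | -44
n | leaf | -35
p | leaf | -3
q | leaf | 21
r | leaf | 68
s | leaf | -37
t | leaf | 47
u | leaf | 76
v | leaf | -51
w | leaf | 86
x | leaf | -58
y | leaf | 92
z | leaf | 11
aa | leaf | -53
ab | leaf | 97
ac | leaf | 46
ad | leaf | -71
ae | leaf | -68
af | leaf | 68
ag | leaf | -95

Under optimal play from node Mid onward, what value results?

c (Gita): min(-37, 47) = -37
d (Gita): min(76, -51, 86) = -51
Mid (Uma): max(-37, -51) = -37

-37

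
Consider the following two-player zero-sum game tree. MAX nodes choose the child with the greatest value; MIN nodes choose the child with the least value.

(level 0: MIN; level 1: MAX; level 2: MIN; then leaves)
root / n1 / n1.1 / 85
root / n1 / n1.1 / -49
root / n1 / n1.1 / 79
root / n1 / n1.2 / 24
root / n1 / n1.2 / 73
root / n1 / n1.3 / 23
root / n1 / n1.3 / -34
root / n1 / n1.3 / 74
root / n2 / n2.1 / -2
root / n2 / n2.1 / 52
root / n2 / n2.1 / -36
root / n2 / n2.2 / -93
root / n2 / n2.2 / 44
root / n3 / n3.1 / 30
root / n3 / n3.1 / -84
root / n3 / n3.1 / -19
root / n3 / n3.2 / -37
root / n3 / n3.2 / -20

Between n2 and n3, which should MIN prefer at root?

n3

n2.1 (MIN): min(-2, 52, -36) = -36
n2.2 (MIN): min(-93, 44) = -93
n2 (MAX): max(-36, -93) = -36
n3.1 (MIN): min(30, -84, -19) = -84
n3.2 (MIN): min(-37, -20) = -37
n3 (MAX): max(-84, -37) = -37
MIN prefers the lower value; n2=-36, n3=-37. n3 is better since -37 < -36.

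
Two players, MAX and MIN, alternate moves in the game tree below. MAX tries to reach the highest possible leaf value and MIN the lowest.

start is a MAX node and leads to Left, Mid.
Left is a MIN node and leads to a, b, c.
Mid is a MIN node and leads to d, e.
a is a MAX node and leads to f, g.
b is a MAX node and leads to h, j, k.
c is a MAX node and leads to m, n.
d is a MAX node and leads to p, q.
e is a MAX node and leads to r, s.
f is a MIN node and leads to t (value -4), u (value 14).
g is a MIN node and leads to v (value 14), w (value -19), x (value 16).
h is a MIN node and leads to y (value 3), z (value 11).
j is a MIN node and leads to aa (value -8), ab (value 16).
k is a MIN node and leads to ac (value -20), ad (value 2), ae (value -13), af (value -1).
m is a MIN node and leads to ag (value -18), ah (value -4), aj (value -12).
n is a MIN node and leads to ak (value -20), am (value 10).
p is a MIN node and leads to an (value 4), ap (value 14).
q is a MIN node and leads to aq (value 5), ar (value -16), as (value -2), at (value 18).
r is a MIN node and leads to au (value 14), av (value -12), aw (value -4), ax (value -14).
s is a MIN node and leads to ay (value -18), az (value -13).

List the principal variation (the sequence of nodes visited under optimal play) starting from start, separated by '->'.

start -> Mid -> e -> r -> ax

f (MIN): min(-4, 14) = -4
g (MIN): min(14, -19, 16) = -19
a (MAX): max(-4, -19) = -4
h (MIN): min(3, 11) = 3
j (MIN): min(-8, 16) = -8
k (MIN): min(-20, 2, -13, -1) = -20
b (MAX): max(3, -8, -20) = 3
m (MIN): min(-18, -4, -12) = -18
n (MIN): min(-20, 10) = -20
c (MAX): max(-18, -20) = -18
Left (MIN): min(-4, 3, -18) = -18
p (MIN): min(4, 14) = 4
q (MIN): min(5, -16, -2, 18) = -16
d (MAX): max(4, -16) = 4
r (MIN): min(14, -12, -4, -14) = -14
s (MIN): min(-18, -13) = -18
e (MAX): max(-14, -18) = -14
Mid (MIN): min(4, -14) = -14
start (MAX): max(-18, -14) = -14
At start, MAX picks Mid (highest: -14).
At Mid, MIN picks e (lowest: -14).
At e, MAX picks r (highest: -14).
At r, MIN picks ax (lowest: -14).
Terminal value -14.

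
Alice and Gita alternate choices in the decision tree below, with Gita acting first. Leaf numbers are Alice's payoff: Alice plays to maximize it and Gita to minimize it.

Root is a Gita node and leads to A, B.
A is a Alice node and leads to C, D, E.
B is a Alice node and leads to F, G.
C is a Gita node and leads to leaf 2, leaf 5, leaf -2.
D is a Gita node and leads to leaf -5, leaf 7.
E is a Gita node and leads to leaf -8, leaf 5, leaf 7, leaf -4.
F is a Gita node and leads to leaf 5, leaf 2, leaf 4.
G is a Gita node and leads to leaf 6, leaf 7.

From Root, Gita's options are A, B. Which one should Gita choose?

A

C (Gita): min(2, 5, -2) = -2
D (Gita): min(-5, 7) = -5
E (Gita): min(-8, 5, 7, -4) = -8
A (Alice): max(-2, -5, -8) = -2
F (Gita): min(5, 2, 4) = 2
G (Gita): min(6, 7) = 6
B (Alice): max(2, 6) = 6
Root (Gita): min(-2, 6) = -2
Gita at Root wants the lowest of {A=-2, B=6}, so chooses A.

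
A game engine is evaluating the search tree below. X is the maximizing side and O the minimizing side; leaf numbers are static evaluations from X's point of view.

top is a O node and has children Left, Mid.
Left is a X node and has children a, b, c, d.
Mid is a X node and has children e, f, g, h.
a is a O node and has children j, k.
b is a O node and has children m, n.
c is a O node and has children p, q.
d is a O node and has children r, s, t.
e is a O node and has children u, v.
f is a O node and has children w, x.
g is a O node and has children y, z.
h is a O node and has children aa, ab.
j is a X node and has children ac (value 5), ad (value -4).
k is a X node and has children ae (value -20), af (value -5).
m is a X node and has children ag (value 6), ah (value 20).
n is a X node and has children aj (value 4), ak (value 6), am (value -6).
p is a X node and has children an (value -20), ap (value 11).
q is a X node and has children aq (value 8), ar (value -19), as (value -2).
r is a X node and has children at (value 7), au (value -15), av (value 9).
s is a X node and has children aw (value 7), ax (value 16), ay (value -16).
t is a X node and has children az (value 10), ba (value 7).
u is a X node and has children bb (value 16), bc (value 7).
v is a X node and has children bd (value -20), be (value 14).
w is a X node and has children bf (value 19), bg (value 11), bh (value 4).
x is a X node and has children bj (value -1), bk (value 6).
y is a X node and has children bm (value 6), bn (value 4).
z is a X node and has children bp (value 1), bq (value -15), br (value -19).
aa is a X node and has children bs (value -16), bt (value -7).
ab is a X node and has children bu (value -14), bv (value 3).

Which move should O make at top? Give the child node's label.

j (X): max(5, -4) = 5
k (X): max(-20, -5) = -5
a (O): min(5, -5) = -5
m (X): max(6, 20) = 20
n (X): max(4, 6, -6) = 6
b (O): min(20, 6) = 6
p (X): max(-20, 11) = 11
q (X): max(8, -19, -2) = 8
c (O): min(11, 8) = 8
r (X): max(7, -15, 9) = 9
s (X): max(7, 16, -16) = 16
t (X): max(10, 7) = 10
d (O): min(9, 16, 10) = 9
Left (X): max(-5, 6, 8, 9) = 9
u (X): max(16, 7) = 16
v (X): max(-20, 14) = 14
e (O): min(16, 14) = 14
w (X): max(19, 11, 4) = 19
x (X): max(-1, 6) = 6
f (O): min(19, 6) = 6
y (X): max(6, 4) = 6
z (X): max(1, -15, -19) = 1
g (O): min(6, 1) = 1
aa (X): max(-16, -7) = -7
ab (X): max(-14, 3) = 3
h (O): min(-7, 3) = -7
Mid (X): max(14, 6, 1, -7) = 14
top (O): min(9, 14) = 9
O at top wants the lowest of {Left=9, Mid=14}, so chooses Left.

Left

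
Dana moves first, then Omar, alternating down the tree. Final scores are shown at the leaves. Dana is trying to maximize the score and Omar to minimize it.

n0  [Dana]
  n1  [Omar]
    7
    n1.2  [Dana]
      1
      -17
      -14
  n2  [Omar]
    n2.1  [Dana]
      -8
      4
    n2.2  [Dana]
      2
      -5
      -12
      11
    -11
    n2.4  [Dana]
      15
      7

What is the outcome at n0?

1

n1.2 (Dana): max(1, -17, -14) = 1
n1 (Omar): min(7, 1) = 1
n2.1 (Dana): max(-8, 4) = 4
n2.2 (Dana): max(2, -5, -12, 11) = 11
n2.4 (Dana): max(15, 7) = 15
n2 (Omar): min(4, 11, -11, 15) = -11
n0 (Dana): max(1, -11) = 1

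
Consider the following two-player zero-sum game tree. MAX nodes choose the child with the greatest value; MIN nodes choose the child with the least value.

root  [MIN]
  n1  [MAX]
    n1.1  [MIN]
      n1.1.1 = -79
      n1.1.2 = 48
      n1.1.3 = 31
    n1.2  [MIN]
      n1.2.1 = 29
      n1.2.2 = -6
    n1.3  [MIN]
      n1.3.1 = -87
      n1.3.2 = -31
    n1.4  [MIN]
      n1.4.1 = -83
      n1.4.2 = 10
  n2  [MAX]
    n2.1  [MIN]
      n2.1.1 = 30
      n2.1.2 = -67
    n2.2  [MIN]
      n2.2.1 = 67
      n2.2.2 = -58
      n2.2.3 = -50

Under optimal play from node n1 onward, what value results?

-6

n1.1 (MIN): min(-79, 48, 31) = -79
n1.2 (MIN): min(29, -6) = -6
n1.3 (MIN): min(-87, -31) = -87
n1.4 (MIN): min(-83, 10) = -83
n1 (MAX): max(-79, -6, -87, -83) = -6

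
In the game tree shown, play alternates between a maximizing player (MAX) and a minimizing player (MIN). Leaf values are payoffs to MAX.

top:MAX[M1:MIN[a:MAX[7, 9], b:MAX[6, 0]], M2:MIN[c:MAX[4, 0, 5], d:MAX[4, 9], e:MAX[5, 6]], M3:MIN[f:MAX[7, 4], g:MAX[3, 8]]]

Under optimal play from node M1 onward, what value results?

a (MAX): max(7, 9) = 9
b (MAX): max(6, 0) = 6
M1 (MIN): min(9, 6) = 6

6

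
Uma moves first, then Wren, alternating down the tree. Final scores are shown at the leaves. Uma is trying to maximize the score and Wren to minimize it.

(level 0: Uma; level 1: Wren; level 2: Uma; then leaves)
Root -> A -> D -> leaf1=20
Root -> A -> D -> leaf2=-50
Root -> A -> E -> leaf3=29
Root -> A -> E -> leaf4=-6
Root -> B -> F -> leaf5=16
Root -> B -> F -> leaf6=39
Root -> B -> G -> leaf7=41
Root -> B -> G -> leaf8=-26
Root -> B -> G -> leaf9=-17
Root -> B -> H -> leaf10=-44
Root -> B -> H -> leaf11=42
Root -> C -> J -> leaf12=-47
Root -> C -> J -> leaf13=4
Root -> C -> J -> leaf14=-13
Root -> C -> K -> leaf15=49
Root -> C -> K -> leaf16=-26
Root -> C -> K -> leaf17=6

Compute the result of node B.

F (Uma): max(16, 39) = 39
G (Uma): max(41, -26, -17) = 41
H (Uma): max(-44, 42) = 42
B (Wren): min(39, 41, 42) = 39

39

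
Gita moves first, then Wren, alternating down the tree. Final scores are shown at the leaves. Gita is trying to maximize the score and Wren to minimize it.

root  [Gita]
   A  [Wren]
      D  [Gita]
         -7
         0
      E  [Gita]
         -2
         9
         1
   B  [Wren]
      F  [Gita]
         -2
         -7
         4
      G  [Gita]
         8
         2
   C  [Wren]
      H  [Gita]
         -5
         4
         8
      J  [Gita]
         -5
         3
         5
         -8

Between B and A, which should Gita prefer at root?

B

F (Gita): max(-2, -7, 4) = 4
G (Gita): max(8, 2) = 8
B (Wren): min(4, 8) = 4
D (Gita): max(-7, 0) = 0
E (Gita): max(-2, 9, 1) = 9
A (Wren): min(0, 9) = 0
Gita prefers the higher value; B=4, A=0. B is better since 4 > 0.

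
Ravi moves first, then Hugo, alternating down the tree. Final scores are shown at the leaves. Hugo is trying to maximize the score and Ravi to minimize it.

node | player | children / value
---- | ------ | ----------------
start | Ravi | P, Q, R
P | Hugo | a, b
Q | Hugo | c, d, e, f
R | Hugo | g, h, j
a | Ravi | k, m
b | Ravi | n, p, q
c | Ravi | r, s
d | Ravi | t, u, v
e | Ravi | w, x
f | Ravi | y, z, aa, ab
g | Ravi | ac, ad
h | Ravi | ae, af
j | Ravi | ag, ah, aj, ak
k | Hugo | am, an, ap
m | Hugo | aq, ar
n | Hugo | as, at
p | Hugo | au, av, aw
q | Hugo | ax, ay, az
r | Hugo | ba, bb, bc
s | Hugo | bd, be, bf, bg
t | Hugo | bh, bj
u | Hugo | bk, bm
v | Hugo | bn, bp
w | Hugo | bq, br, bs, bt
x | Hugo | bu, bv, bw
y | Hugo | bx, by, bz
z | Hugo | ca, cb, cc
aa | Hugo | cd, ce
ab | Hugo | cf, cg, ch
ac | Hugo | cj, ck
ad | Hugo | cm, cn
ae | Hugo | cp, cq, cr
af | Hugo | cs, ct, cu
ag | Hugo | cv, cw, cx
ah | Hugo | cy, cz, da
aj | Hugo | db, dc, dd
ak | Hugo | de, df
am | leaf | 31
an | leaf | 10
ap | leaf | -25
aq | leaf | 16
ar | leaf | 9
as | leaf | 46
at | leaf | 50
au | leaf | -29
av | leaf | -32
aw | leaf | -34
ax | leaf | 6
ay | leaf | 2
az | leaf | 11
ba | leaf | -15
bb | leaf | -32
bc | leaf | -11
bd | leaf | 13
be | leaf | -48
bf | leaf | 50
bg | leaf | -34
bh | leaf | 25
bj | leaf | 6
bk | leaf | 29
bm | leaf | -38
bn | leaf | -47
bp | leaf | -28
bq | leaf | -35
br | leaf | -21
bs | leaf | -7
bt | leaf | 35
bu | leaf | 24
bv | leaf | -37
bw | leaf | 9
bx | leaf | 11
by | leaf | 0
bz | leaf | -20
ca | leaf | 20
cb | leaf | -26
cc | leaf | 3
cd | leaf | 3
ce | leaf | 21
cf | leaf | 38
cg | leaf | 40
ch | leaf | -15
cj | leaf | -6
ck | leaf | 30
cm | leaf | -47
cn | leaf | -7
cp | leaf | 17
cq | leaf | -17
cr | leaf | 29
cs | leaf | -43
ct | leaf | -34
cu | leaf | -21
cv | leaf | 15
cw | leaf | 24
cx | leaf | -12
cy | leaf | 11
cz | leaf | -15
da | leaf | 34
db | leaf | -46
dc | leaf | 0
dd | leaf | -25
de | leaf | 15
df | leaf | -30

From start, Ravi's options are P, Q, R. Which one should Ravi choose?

R

k (Hugo): max(31, 10, -25) = 31
m (Hugo): max(16, 9) = 16
a (Ravi): min(31, 16) = 16
n (Hugo): max(46, 50) = 50
p (Hugo): max(-29, -32, -34) = -29
q (Hugo): max(6, 2, 11) = 11
b (Ravi): min(50, -29, 11) = -29
P (Hugo): max(16, -29) = 16
r (Hugo): max(-15, -32, -11) = -11
s (Hugo): max(13, -48, 50, -34) = 50
c (Ravi): min(-11, 50) = -11
t (Hugo): max(25, 6) = 25
u (Hugo): max(29, -38) = 29
v (Hugo): max(-47, -28) = -28
d (Ravi): min(25, 29, -28) = -28
w (Hugo): max(-35, -21, -7, 35) = 35
x (Hugo): max(24, -37, 9) = 24
e (Ravi): min(35, 24) = 24
y (Hugo): max(11, 0, -20) = 11
z (Hugo): max(20, -26, 3) = 20
aa (Hugo): max(3, 21) = 21
ab (Hugo): max(38, 40, -15) = 40
f (Ravi): min(11, 20, 21, 40) = 11
Q (Hugo): max(-11, -28, 24, 11) = 24
ac (Hugo): max(-6, 30) = 30
ad (Hugo): max(-47, -7) = -7
g (Ravi): min(30, -7) = -7
ae (Hugo): max(17, -17, 29) = 29
af (Hugo): max(-43, -34, -21) = -21
h (Ravi): min(29, -21) = -21
ag (Hugo): max(15, 24, -12) = 24
ah (Hugo): max(11, -15, 34) = 34
aj (Hugo): max(-46, 0, -25) = 0
ak (Hugo): max(15, -30) = 15
j (Ravi): min(24, 34, 0, 15) = 0
R (Hugo): max(-7, -21, 0) = 0
start (Ravi): min(16, 24, 0) = 0
Ravi at start wants the lowest of {P=16, Q=24, R=0}, so chooses R.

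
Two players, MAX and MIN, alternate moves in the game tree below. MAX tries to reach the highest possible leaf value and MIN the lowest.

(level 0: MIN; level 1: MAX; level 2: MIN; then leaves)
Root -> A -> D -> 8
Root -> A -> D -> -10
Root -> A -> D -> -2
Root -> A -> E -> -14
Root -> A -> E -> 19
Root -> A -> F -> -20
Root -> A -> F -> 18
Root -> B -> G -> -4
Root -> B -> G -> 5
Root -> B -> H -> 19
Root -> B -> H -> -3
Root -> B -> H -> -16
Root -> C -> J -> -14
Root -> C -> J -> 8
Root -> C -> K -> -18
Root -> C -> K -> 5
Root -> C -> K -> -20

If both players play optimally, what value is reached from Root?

-14

D (MIN): min(8, -10, -2) = -10
E (MIN): min(-14, 19) = -14
F (MIN): min(-20, 18) = -20
A (MAX): max(-10, -14, -20) = -10
G (MIN): min(-4, 5) = -4
H (MIN): min(19, -3, -16) = -16
B (MAX): max(-4, -16) = -4
J (MIN): min(-14, 8) = -14
K (MIN): min(-18, 5, -20) = -20
C (MAX): max(-14, -20) = -14
Root (MIN): min(-10, -4, -14) = -14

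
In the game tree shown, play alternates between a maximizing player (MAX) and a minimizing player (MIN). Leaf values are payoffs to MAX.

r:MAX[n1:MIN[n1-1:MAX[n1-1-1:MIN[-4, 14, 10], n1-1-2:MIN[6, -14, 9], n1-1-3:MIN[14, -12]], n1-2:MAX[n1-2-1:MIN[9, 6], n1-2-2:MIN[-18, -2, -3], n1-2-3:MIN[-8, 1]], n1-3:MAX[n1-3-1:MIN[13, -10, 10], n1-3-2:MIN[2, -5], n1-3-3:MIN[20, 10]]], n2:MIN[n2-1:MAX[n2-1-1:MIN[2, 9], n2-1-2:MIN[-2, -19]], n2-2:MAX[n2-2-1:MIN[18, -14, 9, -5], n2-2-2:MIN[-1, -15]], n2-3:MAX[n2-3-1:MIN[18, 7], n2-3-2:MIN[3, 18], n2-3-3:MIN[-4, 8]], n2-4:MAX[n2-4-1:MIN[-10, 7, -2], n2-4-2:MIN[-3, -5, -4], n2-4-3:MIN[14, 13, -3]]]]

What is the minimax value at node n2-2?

n2-2-1 (MIN): min(18, -14, 9, -5) = -14
n2-2-2 (MIN): min(-1, -15) = -15
n2-2 (MAX): max(-14, -15) = -14

-14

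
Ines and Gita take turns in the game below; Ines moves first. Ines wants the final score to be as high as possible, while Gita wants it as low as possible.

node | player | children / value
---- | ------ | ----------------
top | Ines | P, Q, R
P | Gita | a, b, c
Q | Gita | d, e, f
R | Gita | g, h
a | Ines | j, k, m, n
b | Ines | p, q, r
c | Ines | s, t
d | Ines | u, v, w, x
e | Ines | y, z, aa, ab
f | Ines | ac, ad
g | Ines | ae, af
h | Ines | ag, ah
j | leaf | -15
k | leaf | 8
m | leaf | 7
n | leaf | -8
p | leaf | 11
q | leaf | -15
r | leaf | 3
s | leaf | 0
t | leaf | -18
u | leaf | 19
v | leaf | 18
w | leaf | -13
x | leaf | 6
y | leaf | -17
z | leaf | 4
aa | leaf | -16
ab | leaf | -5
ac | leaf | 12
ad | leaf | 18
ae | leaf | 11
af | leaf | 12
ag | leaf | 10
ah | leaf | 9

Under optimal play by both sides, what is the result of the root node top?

a (Ines): max(-15, 8, 7, -8) = 8
b (Ines): max(11, -15, 3) = 11
c (Ines): max(0, -18) = 0
P (Gita): min(8, 11, 0) = 0
d (Ines): max(19, 18, -13, 6) = 19
e (Ines): max(-17, 4, -16, -5) = 4
f (Ines): max(12, 18) = 18
Q (Gita): min(19, 4, 18) = 4
g (Ines): max(11, 12) = 12
h (Ines): max(10, 9) = 10
R (Gita): min(12, 10) = 10
top (Ines): max(0, 4, 10) = 10

10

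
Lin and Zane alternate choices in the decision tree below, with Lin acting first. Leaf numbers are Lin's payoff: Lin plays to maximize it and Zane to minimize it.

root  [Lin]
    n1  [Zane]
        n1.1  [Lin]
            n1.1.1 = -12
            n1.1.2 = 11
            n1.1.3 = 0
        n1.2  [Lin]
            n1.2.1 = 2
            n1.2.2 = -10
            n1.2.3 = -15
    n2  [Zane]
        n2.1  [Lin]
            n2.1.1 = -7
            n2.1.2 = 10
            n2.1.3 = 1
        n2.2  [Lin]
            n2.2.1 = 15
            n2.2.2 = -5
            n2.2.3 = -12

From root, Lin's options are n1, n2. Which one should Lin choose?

n1.1 (Lin): max(-12, 11, 0) = 11
n1.2 (Lin): max(2, -10, -15) = 2
n1 (Zane): min(11, 2) = 2
n2.1 (Lin): max(-7, 10, 1) = 10
n2.2 (Lin): max(15, -5, -12) = 15
n2 (Zane): min(10, 15) = 10
root (Lin): max(2, 10) = 10
Lin at root wants the highest of {n1=2, n2=10}, so chooses n2.

n2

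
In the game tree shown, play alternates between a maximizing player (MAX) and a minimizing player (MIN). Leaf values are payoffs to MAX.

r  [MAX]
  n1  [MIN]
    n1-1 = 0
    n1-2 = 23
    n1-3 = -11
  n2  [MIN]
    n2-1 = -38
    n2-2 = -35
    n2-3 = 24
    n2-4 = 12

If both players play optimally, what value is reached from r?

n1 (MIN): min(0, 23, -11) = -11
n2 (MIN): min(-38, -35, 24, 12) = -38
r (MAX): max(-11, -38) = -11

-11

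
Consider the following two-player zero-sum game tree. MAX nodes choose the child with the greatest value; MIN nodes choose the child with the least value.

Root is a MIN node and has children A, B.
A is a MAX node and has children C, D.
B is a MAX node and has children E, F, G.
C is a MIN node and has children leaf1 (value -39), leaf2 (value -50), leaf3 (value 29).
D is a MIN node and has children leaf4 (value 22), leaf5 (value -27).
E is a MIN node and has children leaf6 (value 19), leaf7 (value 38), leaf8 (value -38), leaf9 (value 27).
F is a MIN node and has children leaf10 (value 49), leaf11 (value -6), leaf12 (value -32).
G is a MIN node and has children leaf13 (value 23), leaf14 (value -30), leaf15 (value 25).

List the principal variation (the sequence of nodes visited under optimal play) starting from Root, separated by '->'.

Root -> B -> G -> leaf14

C (MIN): min(-39, -50, 29) = -50
D (MIN): min(22, -27) = -27
A (MAX): max(-50, -27) = -27
E (MIN): min(19, 38, -38, 27) = -38
F (MIN): min(49, -6, -32) = -32
G (MIN): min(23, -30, 25) = -30
B (MAX): max(-38, -32, -30) = -30
Root (MIN): min(-27, -30) = -30
At Root, MIN picks B (lowest: -30).
At B, MAX picks G (highest: -30).
At G, MIN picks leaf14 (lowest: -30).
Terminal value -30.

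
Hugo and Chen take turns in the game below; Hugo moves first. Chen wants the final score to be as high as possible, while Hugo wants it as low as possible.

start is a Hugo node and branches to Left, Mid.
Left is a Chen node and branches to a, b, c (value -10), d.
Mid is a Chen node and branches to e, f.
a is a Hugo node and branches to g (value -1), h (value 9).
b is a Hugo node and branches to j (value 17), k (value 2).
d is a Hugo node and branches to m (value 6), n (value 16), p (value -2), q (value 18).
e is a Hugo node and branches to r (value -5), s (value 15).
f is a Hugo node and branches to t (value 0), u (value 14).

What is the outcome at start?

0

a (Hugo): min(-1, 9) = -1
b (Hugo): min(17, 2) = 2
d (Hugo): min(6, 16, -2, 18) = -2
Left (Chen): max(-1, 2, -10, -2) = 2
e (Hugo): min(-5, 15) = -5
f (Hugo): min(0, 14) = 0
Mid (Chen): max(-5, 0) = 0
start (Hugo): min(2, 0) = 0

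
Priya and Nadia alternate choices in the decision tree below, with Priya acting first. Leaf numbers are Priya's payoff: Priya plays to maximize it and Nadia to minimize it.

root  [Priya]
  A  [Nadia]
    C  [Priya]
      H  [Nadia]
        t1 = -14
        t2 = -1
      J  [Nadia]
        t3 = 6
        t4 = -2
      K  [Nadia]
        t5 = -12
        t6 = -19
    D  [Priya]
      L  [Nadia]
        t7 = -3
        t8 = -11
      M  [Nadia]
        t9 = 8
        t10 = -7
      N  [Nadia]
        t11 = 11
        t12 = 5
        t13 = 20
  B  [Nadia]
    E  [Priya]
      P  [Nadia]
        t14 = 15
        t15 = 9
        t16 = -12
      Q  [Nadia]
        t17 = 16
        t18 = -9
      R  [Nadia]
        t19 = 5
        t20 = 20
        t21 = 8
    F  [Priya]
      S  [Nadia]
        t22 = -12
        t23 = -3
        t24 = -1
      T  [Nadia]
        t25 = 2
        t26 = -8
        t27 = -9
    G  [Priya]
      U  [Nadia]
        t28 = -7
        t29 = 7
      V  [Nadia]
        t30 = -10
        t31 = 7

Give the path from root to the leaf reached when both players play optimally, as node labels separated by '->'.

root -> A -> C -> J -> t4

H (Nadia): min(-14, -1) = -14
J (Nadia): min(6, -2) = -2
K (Nadia): min(-12, -19) = -19
C (Priya): max(-14, -2, -19) = -2
L (Nadia): min(-3, -11) = -11
M (Nadia): min(8, -7) = -7
N (Nadia): min(11, 5, 20) = 5
D (Priya): max(-11, -7, 5) = 5
A (Nadia): min(-2, 5) = -2
P (Nadia): min(15, 9, -12) = -12
Q (Nadia): min(16, -9) = -9
R (Nadia): min(5, 20, 8) = 5
E (Priya): max(-12, -9, 5) = 5
S (Nadia): min(-12, -3, -1) = -12
T (Nadia): min(2, -8, -9) = -9
F (Priya): max(-12, -9) = -9
U (Nadia): min(-7, 7) = -7
V (Nadia): min(-10, 7) = -10
G (Priya): max(-7, -10) = -7
B (Nadia): min(5, -9, -7) = -9
root (Priya): max(-2, -9) = -2
At root, Priya picks A (highest: -2).
At A, Nadia picks C (lowest: -2).
At C, Priya picks J (highest: -2).
At J, Nadia picks t4 (lowest: -2).
Terminal value -2.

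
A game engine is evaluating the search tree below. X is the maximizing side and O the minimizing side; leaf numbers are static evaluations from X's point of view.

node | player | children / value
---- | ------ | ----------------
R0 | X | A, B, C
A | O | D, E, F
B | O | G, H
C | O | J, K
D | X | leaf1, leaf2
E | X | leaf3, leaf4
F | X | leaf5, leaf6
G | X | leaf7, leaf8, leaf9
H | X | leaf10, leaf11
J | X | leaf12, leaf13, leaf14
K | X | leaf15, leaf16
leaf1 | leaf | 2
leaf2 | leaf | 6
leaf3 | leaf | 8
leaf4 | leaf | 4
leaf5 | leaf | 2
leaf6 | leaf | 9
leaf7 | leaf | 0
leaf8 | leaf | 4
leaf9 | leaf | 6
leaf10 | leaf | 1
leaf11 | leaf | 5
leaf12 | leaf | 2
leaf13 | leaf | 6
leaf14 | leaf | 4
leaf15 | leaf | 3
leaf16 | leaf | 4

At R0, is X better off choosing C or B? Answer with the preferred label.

B

J (X): max(2, 6, 4) = 6
K (X): max(3, 4) = 4
C (O): min(6, 4) = 4
G (X): max(0, 4, 6) = 6
H (X): max(1, 5) = 5
B (O): min(6, 5) = 5
X prefers the higher value; C=4, B=5. B is better since 5 > 4.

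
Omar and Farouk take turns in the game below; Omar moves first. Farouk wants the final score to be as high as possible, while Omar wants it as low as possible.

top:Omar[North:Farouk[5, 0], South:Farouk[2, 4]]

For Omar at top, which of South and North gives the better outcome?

South (Farouk): max(2, 4) = 4
North (Farouk): max(5, 0) = 5
Omar prefers the lower value; South=4, North=5. South is better since 4 < 5.

South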